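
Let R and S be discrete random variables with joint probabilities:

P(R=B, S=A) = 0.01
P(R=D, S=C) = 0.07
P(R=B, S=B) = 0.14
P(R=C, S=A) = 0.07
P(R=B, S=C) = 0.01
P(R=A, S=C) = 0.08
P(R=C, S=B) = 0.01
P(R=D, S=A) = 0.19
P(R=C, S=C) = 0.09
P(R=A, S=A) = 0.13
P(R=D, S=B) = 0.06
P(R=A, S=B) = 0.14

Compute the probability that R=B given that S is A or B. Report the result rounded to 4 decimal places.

P(S=A) = 0.13 + 0.01 + 0.07 + 0.19 = 0.40.
P(S=B) = 0.14 + 0.14 + 0.01 + 0.06 = 0.35.
P(S ∈ {A, B}) = 0.40 + 0.35 = 0.75; P(R=B, S ∈ {A, B}) = 0.01 + 0.14 = 0.15.
P(R=B | S ∈ {A, B}) = 0.15/0.75 = 0.2000.

0.2000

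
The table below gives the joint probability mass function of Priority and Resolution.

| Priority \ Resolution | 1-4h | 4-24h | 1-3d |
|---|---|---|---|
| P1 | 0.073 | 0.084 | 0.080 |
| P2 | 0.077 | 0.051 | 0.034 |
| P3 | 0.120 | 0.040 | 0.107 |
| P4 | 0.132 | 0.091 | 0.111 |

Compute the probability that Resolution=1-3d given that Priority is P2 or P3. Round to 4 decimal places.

0.3287

P(Priority=P2) = 0.077 + 0.051 + 0.034 = 0.162.
P(Priority=P3) = 0.120 + 0.040 + 0.107 = 0.267.
P(Priority ∈ {P2, P3}) = 0.162 + 0.267 = 0.429; P(Resolution=1-3d, Priority ∈ {P2, P3}) = 0.034 + 0.107 = 0.141.
P(Resolution=1-3d | Priority ∈ {P2, P3}) = 0.141/0.429 = 0.3287.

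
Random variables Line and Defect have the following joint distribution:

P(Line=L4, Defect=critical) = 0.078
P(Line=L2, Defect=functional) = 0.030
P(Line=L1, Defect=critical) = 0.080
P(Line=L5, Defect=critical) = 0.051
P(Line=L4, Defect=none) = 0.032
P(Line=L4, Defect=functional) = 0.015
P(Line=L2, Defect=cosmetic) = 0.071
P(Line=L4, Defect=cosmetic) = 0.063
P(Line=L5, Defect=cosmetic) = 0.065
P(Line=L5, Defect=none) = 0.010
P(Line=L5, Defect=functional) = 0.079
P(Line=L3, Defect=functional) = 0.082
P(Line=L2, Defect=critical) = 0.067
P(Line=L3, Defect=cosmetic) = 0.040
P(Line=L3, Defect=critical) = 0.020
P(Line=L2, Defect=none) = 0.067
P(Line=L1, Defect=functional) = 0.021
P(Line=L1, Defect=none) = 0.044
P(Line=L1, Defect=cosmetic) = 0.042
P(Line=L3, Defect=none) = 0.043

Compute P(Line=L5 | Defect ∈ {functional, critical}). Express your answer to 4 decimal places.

P(Defect=functional) = 0.021 + 0.030 + 0.082 + 0.015 + 0.079 = 0.227.
P(Defect=critical) = 0.080 + 0.067 + 0.020 + 0.078 + 0.051 = 0.296.
P(Defect ∈ {functional, critical}) = 0.227 + 0.296 = 0.523; P(Line=L5, Defect ∈ {functional, critical}) = 0.079 + 0.051 = 0.130.
P(Line=L5 | Defect ∈ {functional, critical}) = 0.130/0.523 = 0.2486.

0.2486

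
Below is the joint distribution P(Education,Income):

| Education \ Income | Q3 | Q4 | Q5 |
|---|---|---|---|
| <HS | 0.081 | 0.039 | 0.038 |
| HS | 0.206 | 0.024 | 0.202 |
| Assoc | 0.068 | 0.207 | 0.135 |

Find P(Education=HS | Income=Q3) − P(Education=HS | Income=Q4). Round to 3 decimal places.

0.491

P(Income=Q3) = 0.081 + 0.206 + 0.068 = 0.355; P(Education=HS | Income=Q3) = 0.206/0.355 = 0.5803.
P(Income=Q4) = 0.039 + 0.024 + 0.207 = 0.270; P(Education=HS | Income=Q4) = 0.024/0.270 = 0.0889.
Difference = 0.491.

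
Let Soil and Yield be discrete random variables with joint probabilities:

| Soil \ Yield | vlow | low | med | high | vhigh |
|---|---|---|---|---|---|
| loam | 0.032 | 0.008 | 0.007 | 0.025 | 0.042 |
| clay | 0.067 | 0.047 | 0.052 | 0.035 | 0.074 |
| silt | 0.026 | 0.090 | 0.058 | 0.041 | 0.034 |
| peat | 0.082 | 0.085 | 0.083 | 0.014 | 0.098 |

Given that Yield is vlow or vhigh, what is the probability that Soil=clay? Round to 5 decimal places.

P(Yield=vlow) = 0.032 + 0.067 + 0.026 + 0.082 = 0.207.
P(Yield=vhigh) = 0.042 + 0.074 + 0.034 + 0.098 = 0.248.
P(Yield ∈ {vlow, vhigh}) = 0.207 + 0.248 = 0.455; P(Soil=clay, Yield ∈ {vlow, vhigh}) = 0.067 + 0.074 = 0.141.
P(Soil=clay | Yield ∈ {vlow, vhigh}) = 0.141/0.455 = 0.30989.

0.30989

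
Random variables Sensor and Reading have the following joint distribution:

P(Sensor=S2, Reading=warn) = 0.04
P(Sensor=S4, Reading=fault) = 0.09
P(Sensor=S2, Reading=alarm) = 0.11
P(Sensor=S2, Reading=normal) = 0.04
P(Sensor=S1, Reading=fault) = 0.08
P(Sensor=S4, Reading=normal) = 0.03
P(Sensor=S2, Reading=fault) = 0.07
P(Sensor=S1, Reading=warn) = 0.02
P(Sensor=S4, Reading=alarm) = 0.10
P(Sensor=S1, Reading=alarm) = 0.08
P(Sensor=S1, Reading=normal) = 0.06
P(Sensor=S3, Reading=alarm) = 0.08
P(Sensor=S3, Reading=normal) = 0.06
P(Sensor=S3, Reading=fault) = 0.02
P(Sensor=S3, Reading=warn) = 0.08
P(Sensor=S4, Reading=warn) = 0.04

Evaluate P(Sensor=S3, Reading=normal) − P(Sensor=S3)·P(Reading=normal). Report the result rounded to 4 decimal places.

P(Sensor=S3) = 0.06 + 0.08 + 0.08 + 0.02 = 0.24.
P(Reading=normal) = 0.06 + 0.04 + 0.06 + 0.03 = 0.19.
P(Sensor=S3, Reading=normal) − P(Sensor=S3)P(Reading=normal) = 0.06 − 0.24×0.19 = 0.0144.

0.0144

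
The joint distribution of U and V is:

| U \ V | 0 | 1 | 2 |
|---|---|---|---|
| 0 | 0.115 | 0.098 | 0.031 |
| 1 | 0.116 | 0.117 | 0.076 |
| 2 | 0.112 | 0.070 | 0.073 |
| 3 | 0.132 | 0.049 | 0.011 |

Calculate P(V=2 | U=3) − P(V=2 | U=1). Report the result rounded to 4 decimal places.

P(U=3) = 0.132 + 0.049 + 0.011 = 0.192; P(V=2 | U=3) = 0.011/0.192 = 0.05729.
P(U=1) = 0.116 + 0.117 + 0.076 = 0.309; P(V=2 | U=1) = 0.076/0.309 = 0.24595.
Difference = -0.1887.

-0.1887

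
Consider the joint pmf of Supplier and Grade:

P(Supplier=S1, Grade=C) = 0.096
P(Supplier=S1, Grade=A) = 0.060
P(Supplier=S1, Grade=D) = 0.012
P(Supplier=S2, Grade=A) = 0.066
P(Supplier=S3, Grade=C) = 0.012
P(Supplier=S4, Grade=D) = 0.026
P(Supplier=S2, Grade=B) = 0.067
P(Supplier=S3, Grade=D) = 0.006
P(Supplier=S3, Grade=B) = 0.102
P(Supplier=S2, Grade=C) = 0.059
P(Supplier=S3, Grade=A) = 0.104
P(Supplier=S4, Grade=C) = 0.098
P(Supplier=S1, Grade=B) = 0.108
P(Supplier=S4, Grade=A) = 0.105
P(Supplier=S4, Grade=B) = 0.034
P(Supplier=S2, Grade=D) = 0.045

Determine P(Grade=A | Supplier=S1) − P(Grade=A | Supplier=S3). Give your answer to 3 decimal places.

-0.247

P(Supplier=S1) = 0.060 + 0.108 + 0.096 + 0.012 = 0.276; P(Grade=A | Supplier=S1) = 0.060/0.276 = 0.2174.
P(Supplier=S3) = 0.104 + 0.102 + 0.012 + 0.006 = 0.224; P(Grade=A | Supplier=S3) = 0.104/0.224 = 0.4643.
Difference = -0.247.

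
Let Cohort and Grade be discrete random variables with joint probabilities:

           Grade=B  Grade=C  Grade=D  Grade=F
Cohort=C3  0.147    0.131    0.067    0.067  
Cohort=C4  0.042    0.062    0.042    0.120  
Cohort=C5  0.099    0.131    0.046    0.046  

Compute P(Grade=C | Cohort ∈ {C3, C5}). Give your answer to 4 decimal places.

0.3569

P(Cohort=C3) = 0.147 + 0.131 + 0.067 + 0.067 = 0.412.
P(Cohort=C5) = 0.099 + 0.131 + 0.046 + 0.046 = 0.322.
P(Cohort ∈ {C3, C5}) = 0.412 + 0.322 = 0.734; P(Grade=C, Cohort ∈ {C3, C5}) = 0.131 + 0.131 = 0.262.
P(Grade=C | Cohort ∈ {C3, C5}) = 0.262/0.734 = 0.3569.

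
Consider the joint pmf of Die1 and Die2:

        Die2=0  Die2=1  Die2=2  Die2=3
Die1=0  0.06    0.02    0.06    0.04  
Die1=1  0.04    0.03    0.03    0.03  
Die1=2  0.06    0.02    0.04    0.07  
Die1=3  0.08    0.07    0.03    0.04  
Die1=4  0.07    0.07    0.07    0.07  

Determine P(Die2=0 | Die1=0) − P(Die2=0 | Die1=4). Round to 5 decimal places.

0.08333

P(Die1=0) = 0.06 + 0.02 + 0.06 + 0.04 = 0.18; P(Die2=0 | Die1=0) = 0.06/0.18 = 0.333333.
P(Die1=4) = 0.07 + 0.07 + 0.07 + 0.07 = 0.28; P(Die2=0 | Die1=4) = 0.07/0.28 = 0.250000.
Difference = 0.08333.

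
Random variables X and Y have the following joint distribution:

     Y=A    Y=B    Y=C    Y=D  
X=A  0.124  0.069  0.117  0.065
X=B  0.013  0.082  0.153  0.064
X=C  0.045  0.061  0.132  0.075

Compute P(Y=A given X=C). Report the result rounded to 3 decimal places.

0.144

P(X=C) = 0.045 + 0.061 + 0.132 + 0.075 = 0.313.
P(Y=A | X=C) = 0.045/0.313 = 0.144.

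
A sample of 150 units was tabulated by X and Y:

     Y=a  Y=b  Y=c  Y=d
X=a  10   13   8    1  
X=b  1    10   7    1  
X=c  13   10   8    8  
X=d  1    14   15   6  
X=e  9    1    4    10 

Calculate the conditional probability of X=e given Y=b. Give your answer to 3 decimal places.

Total with Y=b: 13 + 10 + 10 + 14 + 1 = 48.
P(X=e | Y=b) = 1/48 = 0.021.

0.021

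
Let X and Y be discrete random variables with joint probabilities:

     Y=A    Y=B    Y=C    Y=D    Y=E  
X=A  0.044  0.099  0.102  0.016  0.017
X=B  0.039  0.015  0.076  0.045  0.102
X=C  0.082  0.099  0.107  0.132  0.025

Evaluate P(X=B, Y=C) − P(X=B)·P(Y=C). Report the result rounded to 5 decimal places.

P(X=B) = 0.039 + 0.015 + 0.076 + 0.045 + 0.102 = 0.277.
P(Y=C) = 0.102 + 0.076 + 0.107 = 0.285.
P(X=B, Y=C) − P(X=B)P(Y=C) = 0.076 − 0.277×0.285 = -0.00295.

-0.00295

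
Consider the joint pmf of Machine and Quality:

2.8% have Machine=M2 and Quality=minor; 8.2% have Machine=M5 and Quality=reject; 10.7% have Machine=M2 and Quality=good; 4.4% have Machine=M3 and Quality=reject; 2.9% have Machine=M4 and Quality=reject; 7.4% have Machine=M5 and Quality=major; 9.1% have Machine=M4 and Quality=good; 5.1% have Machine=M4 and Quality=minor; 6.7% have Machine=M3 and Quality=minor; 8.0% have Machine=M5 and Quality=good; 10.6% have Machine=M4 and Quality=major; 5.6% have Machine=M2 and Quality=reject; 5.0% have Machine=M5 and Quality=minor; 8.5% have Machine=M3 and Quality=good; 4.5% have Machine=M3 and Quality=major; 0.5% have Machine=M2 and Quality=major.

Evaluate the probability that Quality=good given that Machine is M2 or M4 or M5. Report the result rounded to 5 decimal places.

0.36627

P(Machine=M2) = 0.107 + 0.028 + 0.005 + 0.056 = 0.196.
P(Machine=M4) = 0.091 + 0.051 + 0.106 + 0.029 = 0.277.
P(Machine=M5) = 0.080 + 0.050 + 0.074 + 0.082 = 0.286.
P(Machine ∈ {M2, M4, M5}) = 0.196 + 0.277 + 0.286 = 0.759; P(Quality=good, Machine ∈ {M2, M4, M5}) = 0.107 + 0.091 + 0.080 = 0.278.
P(Quality=good | Machine ∈ {M2, M4, M5}) = 0.278/0.759 = 0.36627.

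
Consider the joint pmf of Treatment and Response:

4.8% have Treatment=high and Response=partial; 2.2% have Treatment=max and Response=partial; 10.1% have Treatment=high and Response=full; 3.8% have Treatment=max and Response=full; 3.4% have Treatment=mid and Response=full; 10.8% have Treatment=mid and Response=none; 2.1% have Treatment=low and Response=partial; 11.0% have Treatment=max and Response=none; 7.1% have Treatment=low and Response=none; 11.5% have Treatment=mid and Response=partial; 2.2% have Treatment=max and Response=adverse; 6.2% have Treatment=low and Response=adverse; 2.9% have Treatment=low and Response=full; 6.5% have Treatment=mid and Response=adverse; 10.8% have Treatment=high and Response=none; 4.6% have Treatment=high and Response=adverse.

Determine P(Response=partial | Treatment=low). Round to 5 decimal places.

P(Treatment=low) = 0.071 + 0.021 + 0.029 + 0.062 = 0.183.
P(Response=partial | Treatment=low) = 0.021/0.183 = 0.11475.

0.11475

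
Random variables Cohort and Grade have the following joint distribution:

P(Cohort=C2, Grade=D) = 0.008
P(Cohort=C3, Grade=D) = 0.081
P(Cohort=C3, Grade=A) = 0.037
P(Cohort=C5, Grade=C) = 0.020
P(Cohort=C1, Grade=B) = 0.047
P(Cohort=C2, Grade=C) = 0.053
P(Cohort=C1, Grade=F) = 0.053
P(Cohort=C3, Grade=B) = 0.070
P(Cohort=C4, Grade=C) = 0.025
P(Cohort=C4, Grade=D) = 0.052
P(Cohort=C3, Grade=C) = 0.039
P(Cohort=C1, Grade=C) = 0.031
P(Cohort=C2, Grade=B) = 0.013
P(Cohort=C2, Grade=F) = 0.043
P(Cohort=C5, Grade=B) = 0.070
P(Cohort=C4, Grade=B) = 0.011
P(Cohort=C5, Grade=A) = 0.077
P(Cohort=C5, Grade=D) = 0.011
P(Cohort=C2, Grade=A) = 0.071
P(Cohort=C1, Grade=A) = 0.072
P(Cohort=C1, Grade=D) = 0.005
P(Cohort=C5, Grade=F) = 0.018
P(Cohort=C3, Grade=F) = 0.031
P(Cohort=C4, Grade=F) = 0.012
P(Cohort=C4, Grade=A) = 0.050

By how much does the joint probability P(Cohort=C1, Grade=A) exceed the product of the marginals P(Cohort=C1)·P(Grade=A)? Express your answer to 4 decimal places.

0.0081

P(Cohort=C1) = 0.072 + 0.047 + 0.031 + 0.005 + 0.053 = 0.208.
P(Grade=A) = 0.072 + 0.071 + 0.037 + 0.050 + 0.077 = 0.307.
P(Cohort=C1, Grade=A) − P(Cohort=C1)P(Grade=A) = 0.072 − 0.208×0.307 = 0.0081.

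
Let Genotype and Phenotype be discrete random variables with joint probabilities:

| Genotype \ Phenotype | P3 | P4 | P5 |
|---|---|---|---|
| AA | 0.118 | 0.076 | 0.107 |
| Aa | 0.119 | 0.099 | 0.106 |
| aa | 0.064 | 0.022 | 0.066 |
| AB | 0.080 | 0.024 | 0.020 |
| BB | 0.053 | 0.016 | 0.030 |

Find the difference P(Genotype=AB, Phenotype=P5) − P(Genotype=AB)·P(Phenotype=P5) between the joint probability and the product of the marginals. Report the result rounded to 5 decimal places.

P(Genotype=AB) = 0.080 + 0.024 + 0.020 = 0.124.
P(Phenotype=P5) = 0.107 + 0.106 + 0.066 + 0.020 + 0.030 = 0.329.
P(Genotype=AB, Phenotype=P5) − P(Genotype=AB)P(Phenotype=P5) = 0.020 − 0.124×0.329 = -0.02080.

-0.02080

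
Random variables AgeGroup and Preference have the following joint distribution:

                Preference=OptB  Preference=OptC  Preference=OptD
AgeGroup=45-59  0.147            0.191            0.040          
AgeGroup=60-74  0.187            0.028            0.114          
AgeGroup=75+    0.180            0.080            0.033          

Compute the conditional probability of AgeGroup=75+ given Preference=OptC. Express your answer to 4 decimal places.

P(Preference=OptC) = 0.191 + 0.028 + 0.080 = 0.299.
P(AgeGroup=75+ | Preference=OptC) = 0.080/0.299 = 0.2676.

0.2676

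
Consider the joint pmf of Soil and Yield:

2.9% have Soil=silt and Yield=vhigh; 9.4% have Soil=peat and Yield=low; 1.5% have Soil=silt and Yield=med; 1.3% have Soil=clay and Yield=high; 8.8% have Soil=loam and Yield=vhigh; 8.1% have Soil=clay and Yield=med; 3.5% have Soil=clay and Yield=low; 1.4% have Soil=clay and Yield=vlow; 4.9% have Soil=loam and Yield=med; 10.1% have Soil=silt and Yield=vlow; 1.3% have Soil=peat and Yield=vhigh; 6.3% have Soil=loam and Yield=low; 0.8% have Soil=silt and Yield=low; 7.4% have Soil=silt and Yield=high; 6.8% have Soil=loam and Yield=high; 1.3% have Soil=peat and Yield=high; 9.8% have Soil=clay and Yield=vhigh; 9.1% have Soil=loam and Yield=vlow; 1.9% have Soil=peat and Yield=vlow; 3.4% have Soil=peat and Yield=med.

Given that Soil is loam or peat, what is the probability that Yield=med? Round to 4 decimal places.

0.1560

P(Soil=loam) = 0.091 + 0.063 + 0.049 + 0.068 + 0.088 = 0.359.
P(Soil=peat) = 0.019 + 0.094 + 0.034 + 0.013 + 0.013 = 0.173.
P(Soil ∈ {loam, peat}) = 0.359 + 0.173 = 0.532; P(Yield=med, Soil ∈ {loam, peat}) = 0.049 + 0.034 = 0.083.
P(Yield=med | Soil ∈ {loam, peat}) = 0.083/0.532 = 0.1560.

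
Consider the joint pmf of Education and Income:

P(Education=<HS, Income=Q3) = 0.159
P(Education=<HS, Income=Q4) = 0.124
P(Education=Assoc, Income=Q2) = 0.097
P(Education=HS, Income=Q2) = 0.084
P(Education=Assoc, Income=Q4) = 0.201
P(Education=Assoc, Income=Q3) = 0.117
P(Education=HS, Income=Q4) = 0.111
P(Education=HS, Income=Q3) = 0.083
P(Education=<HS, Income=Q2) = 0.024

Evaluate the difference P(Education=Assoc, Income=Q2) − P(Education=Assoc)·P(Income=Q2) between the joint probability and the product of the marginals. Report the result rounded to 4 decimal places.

0.0119

P(Education=Assoc) = 0.097 + 0.117 + 0.201 = 0.415.
P(Income=Q2) = 0.024 + 0.084 + 0.097 = 0.205.
P(Education=Assoc, Income=Q2) − P(Education=Assoc)P(Income=Q2) = 0.097 − 0.415×0.205 = 0.0119.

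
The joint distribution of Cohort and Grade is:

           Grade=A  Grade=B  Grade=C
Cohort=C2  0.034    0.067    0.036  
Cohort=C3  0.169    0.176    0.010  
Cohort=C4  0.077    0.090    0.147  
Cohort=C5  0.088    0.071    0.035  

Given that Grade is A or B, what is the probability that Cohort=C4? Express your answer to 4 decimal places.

P(Grade=A) = 0.034 + 0.169 + 0.077 + 0.088 = 0.368.
P(Grade=B) = 0.067 + 0.176 + 0.090 + 0.071 = 0.404.
P(Grade ∈ {A, B}) = 0.368 + 0.404 = 0.772; P(Cohort=C4, Grade ∈ {A, B}) = 0.077 + 0.090 = 0.167.
P(Cohort=C4 | Grade ∈ {A, B}) = 0.167/0.772 = 0.2163.

0.2163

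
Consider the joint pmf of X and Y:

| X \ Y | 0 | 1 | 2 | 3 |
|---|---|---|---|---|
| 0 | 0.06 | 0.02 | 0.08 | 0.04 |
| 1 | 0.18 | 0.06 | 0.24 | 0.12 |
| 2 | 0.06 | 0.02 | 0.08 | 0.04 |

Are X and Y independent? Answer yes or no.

yes

Every cell satisfies P(X,Y) = P(X)·P(Y). For instance P(X=1) = 0.60, P(Y=1) = 0.10, and 0.60×0.10 = 0.06 matches the joint entry. So X and Y are independent.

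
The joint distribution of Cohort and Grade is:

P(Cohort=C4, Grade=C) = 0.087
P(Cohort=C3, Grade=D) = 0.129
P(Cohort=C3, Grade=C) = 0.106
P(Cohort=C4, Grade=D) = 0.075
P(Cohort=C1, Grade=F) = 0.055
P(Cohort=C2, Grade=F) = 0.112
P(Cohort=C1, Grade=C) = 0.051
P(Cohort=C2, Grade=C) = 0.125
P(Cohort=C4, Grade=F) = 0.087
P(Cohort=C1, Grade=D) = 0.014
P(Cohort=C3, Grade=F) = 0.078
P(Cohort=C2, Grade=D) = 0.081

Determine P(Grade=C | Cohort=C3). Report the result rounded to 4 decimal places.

0.3387

P(Cohort=C3) = 0.106 + 0.129 + 0.078 = 0.313.
P(Grade=C | Cohort=C3) = 0.106/0.313 = 0.3387.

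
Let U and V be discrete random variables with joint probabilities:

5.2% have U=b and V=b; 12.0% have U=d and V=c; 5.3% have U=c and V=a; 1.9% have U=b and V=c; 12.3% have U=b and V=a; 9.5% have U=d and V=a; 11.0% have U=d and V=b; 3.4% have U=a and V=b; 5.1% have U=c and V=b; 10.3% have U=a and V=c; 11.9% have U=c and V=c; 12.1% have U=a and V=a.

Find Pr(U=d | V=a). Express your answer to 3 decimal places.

P(V=a) = 0.121 + 0.123 + 0.053 + 0.095 = 0.392.
P(U=d | V=a) = 0.095/0.392 = 0.242.

0.242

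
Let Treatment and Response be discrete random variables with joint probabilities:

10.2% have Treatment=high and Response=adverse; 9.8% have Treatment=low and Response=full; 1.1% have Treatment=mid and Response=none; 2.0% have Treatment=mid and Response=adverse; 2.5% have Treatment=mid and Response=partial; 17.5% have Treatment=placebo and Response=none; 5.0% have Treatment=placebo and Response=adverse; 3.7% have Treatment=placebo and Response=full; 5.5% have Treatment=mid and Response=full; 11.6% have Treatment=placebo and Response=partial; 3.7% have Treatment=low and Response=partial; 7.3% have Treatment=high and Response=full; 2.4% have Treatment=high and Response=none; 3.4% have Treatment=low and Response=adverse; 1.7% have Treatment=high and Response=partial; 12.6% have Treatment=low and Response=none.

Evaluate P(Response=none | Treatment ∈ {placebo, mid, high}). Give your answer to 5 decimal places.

0.29787

P(Treatment=placebo) = 0.175 + 0.116 + 0.037 + 0.050 = 0.378.
P(Treatment=mid) = 0.011 + 0.025 + 0.055 + 0.020 = 0.111.
P(Treatment=high) = 0.024 + 0.017 + 0.073 + 0.102 = 0.216.
P(Treatment ∈ {placebo, mid, high}) = 0.378 + 0.111 + 0.216 = 0.705; P(Response=none, Treatment ∈ {placebo, mid, high}) = 0.175 + 0.011 + 0.024 = 0.210.
P(Response=none | Treatment ∈ {placebo, mid, high}) = 0.210/0.705 = 0.29787.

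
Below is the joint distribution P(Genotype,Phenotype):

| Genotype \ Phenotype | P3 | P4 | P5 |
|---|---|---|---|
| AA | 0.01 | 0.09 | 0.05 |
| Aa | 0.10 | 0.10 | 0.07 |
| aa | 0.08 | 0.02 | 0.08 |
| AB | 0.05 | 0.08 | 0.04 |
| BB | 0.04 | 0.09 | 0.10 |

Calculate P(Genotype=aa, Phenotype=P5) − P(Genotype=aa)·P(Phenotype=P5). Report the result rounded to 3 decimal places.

P(Genotype=aa) = 0.08 + 0.02 + 0.08 = 0.18.
P(Phenotype=P5) = 0.05 + 0.07 + 0.08 + 0.04 + 0.10 = 0.34.
P(Genotype=aa, Phenotype=P5) − P(Genotype=aa)P(Phenotype=P5) = 0.08 − 0.18×0.34 = 0.019.

0.019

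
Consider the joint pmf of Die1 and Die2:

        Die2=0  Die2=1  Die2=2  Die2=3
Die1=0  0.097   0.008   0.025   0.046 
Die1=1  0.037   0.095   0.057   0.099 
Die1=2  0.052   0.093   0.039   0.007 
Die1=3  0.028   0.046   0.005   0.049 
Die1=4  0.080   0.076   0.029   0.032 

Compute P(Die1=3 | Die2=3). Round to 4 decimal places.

P(Die2=3) = 0.046 + 0.099 + 0.007 + 0.049 + 0.032 = 0.233.
P(Die1=3 | Die2=3) = 0.049/0.233 = 0.2103.

0.2103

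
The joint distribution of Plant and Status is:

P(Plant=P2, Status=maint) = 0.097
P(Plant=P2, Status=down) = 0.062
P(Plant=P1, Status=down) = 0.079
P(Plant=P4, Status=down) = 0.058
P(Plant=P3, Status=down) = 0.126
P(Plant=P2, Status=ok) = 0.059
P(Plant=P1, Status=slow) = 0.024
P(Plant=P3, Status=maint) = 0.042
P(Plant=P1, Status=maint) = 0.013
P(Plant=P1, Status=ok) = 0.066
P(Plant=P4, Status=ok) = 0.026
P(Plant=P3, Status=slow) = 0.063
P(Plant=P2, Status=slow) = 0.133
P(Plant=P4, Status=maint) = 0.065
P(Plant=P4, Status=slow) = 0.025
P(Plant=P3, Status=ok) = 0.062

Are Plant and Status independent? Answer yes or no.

P(Plant=P2) = 0.351 and P(Status=down) = 0.325, so their product is 0.11408, but P(Plant=P2, Status=down) = 0.062. Since these differ, Plant and Status are not independent.

no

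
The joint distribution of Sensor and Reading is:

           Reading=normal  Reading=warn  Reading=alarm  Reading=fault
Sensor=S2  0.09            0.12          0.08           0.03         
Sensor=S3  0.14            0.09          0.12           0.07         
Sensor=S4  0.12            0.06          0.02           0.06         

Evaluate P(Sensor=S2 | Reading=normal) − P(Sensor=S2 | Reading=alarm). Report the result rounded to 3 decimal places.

-0.106

P(Reading=normal) = 0.09 + 0.14 + 0.12 = 0.35; P(Sensor=S2 | Reading=normal) = 0.09/0.35 = 0.2571.
P(Reading=alarm) = 0.08 + 0.12 + 0.02 = 0.22; P(Sensor=S2 | Reading=alarm) = 0.08/0.22 = 0.3636.
Difference = -0.106.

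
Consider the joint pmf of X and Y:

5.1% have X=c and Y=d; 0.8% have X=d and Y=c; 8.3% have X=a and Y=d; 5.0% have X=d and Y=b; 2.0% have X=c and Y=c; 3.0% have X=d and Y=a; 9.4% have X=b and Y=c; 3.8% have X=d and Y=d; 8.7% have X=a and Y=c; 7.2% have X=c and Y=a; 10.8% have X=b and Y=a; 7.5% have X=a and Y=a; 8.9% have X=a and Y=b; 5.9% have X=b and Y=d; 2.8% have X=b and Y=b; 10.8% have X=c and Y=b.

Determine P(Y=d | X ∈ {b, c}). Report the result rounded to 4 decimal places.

0.2037

P(X=b) = 0.108 + 0.028 + 0.094 + 0.059 = 0.289.
P(X=c) = 0.072 + 0.108 + 0.020 + 0.051 = 0.251.
P(X ∈ {b, c}) = 0.289 + 0.251 = 0.540; P(Y=d, X ∈ {b, c}) = 0.059 + 0.051 = 0.110.
P(Y=d | X ∈ {b, c}) = 0.110/0.540 = 0.2037.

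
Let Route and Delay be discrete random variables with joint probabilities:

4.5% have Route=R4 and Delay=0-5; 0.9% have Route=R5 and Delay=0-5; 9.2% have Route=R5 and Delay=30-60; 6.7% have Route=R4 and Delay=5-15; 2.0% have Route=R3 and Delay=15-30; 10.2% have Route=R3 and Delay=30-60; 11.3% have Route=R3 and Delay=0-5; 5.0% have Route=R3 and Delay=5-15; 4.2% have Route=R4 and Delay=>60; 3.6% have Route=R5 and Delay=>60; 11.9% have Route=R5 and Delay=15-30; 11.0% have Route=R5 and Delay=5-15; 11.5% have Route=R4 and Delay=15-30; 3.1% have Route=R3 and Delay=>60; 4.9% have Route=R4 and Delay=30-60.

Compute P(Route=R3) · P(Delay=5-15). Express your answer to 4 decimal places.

P(Route=R3) = 0.113 + 0.050 + 0.020 + 0.102 + 0.031 = 0.316.
P(Delay=5-15) = 0.050 + 0.067 + 0.110 = 0.227.
Product: 0.316 × 0.227 = 0.0717.

0.0717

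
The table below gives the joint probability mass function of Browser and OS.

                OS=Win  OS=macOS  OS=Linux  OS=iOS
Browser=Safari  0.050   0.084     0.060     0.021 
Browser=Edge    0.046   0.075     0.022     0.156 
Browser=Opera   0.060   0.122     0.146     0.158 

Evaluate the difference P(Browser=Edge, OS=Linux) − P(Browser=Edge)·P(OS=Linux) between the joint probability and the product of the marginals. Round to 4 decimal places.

-0.0462

P(Browser=Edge) = 0.046 + 0.075 + 0.022 + 0.156 = 0.299.
P(OS=Linux) = 0.060 + 0.022 + 0.146 = 0.228.
P(Browser=Edge, OS=Linux) − P(Browser=Edge)P(OS=Linux) = 0.022 − 0.299×0.228 = -0.0462.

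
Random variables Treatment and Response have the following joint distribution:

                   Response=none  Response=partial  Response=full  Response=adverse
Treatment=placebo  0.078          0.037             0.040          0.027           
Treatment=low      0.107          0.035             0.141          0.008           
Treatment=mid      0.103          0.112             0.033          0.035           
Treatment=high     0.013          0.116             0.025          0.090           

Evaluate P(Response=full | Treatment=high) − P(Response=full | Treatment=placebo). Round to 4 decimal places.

P(Treatment=high) = 0.013 + 0.116 + 0.025 + 0.090 = 0.244; P(Response=full | Treatment=high) = 0.025/0.244 = 0.10246.
P(Treatment=placebo) = 0.078 + 0.037 + 0.040 + 0.027 = 0.182; P(Response=full | Treatment=placebo) = 0.040/0.182 = 0.21978.
Difference = -0.1173.

-0.1173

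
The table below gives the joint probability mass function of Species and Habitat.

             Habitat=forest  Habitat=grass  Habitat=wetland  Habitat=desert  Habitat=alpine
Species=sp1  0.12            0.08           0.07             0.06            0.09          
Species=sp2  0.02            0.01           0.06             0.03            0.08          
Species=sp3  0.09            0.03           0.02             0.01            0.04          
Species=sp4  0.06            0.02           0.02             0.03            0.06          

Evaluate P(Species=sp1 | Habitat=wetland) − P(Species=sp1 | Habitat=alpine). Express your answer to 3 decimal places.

P(Habitat=wetland) = 0.07 + 0.06 + 0.02 + 0.02 = 0.17; P(Species=sp1 | Habitat=wetland) = 0.07/0.17 = 0.4118.
P(Habitat=alpine) = 0.09 + 0.08 + 0.04 + 0.06 = 0.27; P(Species=sp1 | Habitat=alpine) = 0.09/0.27 = 0.3333.
Difference = 0.078.

0.078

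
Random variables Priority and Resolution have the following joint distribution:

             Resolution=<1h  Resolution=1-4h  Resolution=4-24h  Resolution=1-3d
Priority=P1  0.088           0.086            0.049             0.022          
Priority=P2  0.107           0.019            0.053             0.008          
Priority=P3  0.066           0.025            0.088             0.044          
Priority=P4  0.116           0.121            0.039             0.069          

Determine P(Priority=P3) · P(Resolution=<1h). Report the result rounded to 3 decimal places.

0.084

P(Priority=P3) = 0.066 + 0.025 + 0.088 + 0.044 = 0.223.
P(Resolution=<1h) = 0.088 + 0.107 + 0.066 + 0.116 = 0.377.
Product: 0.223 × 0.377 = 0.084.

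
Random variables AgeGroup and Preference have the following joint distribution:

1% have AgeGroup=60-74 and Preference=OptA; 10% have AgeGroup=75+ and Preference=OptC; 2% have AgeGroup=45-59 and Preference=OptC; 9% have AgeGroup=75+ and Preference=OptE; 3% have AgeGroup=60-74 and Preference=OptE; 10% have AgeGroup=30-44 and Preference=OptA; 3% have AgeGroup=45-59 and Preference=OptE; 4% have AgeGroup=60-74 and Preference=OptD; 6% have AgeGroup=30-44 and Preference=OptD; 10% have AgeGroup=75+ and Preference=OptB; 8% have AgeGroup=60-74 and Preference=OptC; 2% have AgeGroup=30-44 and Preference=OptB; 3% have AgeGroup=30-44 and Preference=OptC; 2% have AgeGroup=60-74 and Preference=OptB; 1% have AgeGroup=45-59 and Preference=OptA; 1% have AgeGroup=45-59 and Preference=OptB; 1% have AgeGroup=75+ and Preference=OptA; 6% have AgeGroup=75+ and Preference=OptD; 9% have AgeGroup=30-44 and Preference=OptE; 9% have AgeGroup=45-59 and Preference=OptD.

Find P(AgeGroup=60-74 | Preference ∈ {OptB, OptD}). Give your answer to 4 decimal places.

P(Preference=OptB) = 0.02 + 0.01 + 0.02 + 0.10 = 0.15.
P(Preference=OptD) = 0.06 + 0.09 + 0.04 + 0.06 = 0.25.
P(Preference ∈ {OptB, OptD}) = 0.15 + 0.25 = 0.40; P(AgeGroup=60-74, Preference ∈ {OptB, OptD}) = 0.02 + 0.04 = 0.06.
P(AgeGroup=60-74 | Preference ∈ {OptB, OptD}) = 0.06/0.40 = 0.1500.

0.1500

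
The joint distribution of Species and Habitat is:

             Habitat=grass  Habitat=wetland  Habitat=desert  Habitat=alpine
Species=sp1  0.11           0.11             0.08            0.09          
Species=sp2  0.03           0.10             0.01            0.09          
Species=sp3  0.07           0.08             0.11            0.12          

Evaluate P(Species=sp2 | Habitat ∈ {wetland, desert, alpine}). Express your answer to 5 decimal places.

P(Habitat=wetland) = 0.11 + 0.10 + 0.08 = 0.29.
P(Habitat=desert) = 0.08 + 0.01 + 0.11 = 0.20.
P(Habitat=alpine) = 0.09 + 0.09 + 0.12 = 0.30.
P(Habitat ∈ {wetland, desert, alpine}) = 0.29 + 0.20 + 0.30 = 0.79; P(Species=sp2, Habitat ∈ {wetland, desert, alpine}) = 0.10 + 0.01 + 0.09 = 0.20.
P(Species=sp2 | Habitat ∈ {wetland, desert, alpine}) = 0.20/0.79 = 0.25316.

0.25316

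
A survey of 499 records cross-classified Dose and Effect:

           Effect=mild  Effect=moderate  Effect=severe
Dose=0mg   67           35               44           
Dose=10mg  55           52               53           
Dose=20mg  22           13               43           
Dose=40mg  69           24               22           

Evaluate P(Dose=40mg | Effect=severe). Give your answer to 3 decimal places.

Total with Effect=severe: 44 + 53 + 43 + 22 = 162.
P(Dose=40mg | Effect=severe) = 22/162 = 0.136.

0.136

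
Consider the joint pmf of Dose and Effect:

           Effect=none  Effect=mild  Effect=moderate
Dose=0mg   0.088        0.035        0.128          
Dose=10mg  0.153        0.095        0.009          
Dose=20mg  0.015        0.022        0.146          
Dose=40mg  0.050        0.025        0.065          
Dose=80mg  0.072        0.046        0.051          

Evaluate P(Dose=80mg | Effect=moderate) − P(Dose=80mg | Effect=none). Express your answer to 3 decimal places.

-0.063

P(Effect=moderate) = 0.128 + 0.009 + 0.146 + 0.065 + 0.051 = 0.399; P(Dose=80mg | Effect=moderate) = 0.051/0.399 = 0.1278.
P(Effect=none) = 0.088 + 0.153 + 0.015 + 0.050 + 0.072 = 0.378; P(Dose=80mg | Effect=none) = 0.072/0.378 = 0.1905.
Difference = -0.063.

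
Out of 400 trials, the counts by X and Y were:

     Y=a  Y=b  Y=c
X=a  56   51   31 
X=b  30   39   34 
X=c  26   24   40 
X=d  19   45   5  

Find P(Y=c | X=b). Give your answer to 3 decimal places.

Total with X=b: 30 + 39 + 34 = 103.
P(Y=c | X=b) = 34/103 = 0.330.

0.330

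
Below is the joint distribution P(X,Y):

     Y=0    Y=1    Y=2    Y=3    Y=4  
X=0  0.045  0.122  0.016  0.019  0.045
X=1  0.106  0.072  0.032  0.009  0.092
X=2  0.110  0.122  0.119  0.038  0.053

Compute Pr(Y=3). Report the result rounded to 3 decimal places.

P(Y=3) = 0.019 + 0.009 + 0.038 = 0.066.

0.066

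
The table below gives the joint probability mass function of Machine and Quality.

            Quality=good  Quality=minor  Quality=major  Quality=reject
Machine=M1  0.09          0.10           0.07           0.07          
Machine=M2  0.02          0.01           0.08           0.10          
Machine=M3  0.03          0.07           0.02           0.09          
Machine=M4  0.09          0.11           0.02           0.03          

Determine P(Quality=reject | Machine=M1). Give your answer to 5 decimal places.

0.21212

P(Machine=M1) = 0.09 + 0.10 + 0.07 + 0.07 = 0.33.
P(Quality=reject | Machine=M1) = 0.07/0.33 = 0.21212.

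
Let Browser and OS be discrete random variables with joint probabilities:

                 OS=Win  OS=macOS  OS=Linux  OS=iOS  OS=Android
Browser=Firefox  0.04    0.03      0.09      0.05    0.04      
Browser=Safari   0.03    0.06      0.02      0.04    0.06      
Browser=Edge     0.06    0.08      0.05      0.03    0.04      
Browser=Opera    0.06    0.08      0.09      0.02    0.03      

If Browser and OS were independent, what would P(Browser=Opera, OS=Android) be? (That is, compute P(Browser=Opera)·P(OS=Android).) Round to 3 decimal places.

P(Browser=Opera) = 0.06 + 0.08 + 0.09 + 0.02 + 0.03 = 0.28.
P(OS=Android) = 0.04 + 0.06 + 0.04 + 0.03 = 0.17.
Product: 0.28 × 0.17 = 0.048.

0.048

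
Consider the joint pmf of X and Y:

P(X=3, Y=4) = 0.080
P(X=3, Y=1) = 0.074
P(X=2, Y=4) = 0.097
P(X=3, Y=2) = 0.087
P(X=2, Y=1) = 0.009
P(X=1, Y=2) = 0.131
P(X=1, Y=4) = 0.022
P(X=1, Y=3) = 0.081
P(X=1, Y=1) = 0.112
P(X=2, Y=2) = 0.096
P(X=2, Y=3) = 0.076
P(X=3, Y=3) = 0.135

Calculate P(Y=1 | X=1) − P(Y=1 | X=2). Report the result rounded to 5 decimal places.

0.29133

P(X=1) = 0.112 + 0.131 + 0.081 + 0.022 = 0.346; P(Y=1 | X=1) = 0.112/0.346 = 0.323699.
P(X=2) = 0.009 + 0.096 + 0.076 + 0.097 = 0.278; P(Y=1 | X=2) = 0.009/0.278 = 0.032374.
Difference = 0.29133.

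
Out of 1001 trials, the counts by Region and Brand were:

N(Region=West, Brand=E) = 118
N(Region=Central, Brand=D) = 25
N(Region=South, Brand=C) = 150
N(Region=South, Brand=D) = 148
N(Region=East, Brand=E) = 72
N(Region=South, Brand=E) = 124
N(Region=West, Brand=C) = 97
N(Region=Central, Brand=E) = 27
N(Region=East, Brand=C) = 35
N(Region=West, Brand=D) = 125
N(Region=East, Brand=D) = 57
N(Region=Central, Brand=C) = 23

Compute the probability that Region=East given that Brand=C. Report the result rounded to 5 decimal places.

Total with Brand=C: 150 + 35 + 97 + 23 = 305.
P(Region=East | Brand=C) = 35/305 = 0.11475.

0.11475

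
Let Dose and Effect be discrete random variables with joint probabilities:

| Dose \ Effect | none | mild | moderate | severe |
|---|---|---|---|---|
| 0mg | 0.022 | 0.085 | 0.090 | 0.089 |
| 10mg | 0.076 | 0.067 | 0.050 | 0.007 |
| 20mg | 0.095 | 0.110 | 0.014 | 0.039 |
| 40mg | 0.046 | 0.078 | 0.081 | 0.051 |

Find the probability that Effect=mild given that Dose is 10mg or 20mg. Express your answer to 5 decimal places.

P(Dose=10mg) = 0.076 + 0.067 + 0.050 + 0.007 = 0.200.
P(Dose=20mg) = 0.095 + 0.110 + 0.014 + 0.039 = 0.258.
P(Dose ∈ {10mg, 20mg}) = 0.200 + 0.258 = 0.458; P(Effect=mild, Dose ∈ {10mg, 20mg}) = 0.067 + 0.110 = 0.177.
P(Effect=mild | Dose ∈ {10mg, 20mg}) = 0.177/0.458 = 0.38646.

0.38646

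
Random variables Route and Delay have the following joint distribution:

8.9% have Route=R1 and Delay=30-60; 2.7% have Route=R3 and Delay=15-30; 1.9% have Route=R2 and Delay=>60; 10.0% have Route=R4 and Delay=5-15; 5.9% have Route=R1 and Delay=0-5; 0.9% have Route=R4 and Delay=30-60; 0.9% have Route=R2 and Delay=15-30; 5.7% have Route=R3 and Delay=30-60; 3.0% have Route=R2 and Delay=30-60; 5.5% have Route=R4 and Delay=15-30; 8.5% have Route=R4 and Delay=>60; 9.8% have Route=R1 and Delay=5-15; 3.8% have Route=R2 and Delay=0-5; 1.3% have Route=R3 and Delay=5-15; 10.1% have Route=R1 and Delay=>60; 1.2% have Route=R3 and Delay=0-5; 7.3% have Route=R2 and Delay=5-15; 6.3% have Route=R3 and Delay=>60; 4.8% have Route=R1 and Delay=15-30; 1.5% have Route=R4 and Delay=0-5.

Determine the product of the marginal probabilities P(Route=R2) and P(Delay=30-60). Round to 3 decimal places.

0.031

P(Route=R2) = 0.038 + 0.073 + 0.009 + 0.030 + 0.019 = 0.169.
P(Delay=30-60) = 0.089 + 0.030 + 0.057 + 0.009 = 0.185.
Product: 0.169 × 0.185 = 0.031.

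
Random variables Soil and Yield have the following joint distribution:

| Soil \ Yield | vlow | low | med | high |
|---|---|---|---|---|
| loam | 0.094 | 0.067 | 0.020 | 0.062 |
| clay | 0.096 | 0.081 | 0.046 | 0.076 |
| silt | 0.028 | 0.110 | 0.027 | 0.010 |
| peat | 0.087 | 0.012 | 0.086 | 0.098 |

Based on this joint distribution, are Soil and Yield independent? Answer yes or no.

P(Soil=peat) = 0.283 and P(Yield=low) = 0.270, so their product is 0.07641, but P(Soil=peat, Yield=low) = 0.012. Since these differ, Soil and Yield are not independent.

no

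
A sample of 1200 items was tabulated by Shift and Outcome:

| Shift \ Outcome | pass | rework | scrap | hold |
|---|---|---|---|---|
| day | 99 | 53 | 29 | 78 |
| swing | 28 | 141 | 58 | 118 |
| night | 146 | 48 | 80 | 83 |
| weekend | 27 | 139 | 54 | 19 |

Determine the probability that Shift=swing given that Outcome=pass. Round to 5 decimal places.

Total with Outcome=pass: 99 + 28 + 146 + 27 = 300.
P(Shift=swing | Outcome=pass) = 28/300 = 0.09333.

0.09333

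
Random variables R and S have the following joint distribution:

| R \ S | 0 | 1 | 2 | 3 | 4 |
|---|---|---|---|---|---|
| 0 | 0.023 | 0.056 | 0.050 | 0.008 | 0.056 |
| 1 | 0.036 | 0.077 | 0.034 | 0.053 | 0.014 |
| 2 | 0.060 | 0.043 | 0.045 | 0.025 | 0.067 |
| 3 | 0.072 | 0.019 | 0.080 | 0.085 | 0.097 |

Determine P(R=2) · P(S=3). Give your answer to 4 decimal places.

0.0410

P(R=2) = 0.060 + 0.043 + 0.045 + 0.025 + 0.067 = 0.240.
P(S=3) = 0.008 + 0.053 + 0.025 + 0.085 = 0.171.
Product: 0.240 × 0.171 = 0.0410.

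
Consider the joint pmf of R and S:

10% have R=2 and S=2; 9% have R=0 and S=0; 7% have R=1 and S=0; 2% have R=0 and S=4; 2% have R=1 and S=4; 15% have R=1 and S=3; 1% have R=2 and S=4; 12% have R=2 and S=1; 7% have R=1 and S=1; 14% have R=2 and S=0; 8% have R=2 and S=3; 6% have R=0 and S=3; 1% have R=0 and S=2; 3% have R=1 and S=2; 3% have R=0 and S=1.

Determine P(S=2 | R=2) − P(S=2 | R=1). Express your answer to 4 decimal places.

0.1340

P(R=2) = 0.14 + 0.12 + 0.10 + 0.08 + 0.01 = 0.45; P(S=2 | R=2) = 0.10/0.45 = 0.22222.
P(R=1) = 0.07 + 0.07 + 0.03 + 0.15 + 0.02 = 0.34; P(S=2 | R=1) = 0.03/0.34 = 0.08824.
Difference = 0.1340.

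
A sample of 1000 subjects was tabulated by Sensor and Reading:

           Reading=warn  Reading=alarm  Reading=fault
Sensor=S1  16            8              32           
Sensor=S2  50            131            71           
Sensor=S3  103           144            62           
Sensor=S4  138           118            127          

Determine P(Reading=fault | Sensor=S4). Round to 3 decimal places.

Total with Sensor=S4: 138 + 118 + 127 = 383.
P(Reading=fault | Sensor=S4) = 127/383 = 0.332.

0.332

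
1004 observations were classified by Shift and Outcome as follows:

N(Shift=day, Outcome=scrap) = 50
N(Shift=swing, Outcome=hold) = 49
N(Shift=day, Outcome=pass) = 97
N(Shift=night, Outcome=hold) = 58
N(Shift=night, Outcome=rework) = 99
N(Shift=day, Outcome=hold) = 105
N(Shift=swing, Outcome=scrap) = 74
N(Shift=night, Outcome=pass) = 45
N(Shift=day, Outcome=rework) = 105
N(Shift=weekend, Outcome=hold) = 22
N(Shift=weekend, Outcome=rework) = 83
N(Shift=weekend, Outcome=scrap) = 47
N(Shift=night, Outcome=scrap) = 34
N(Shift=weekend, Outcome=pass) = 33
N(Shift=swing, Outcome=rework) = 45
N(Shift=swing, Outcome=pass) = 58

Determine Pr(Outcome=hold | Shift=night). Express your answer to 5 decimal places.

Total with Shift=night: 45 + 99 + 34 + 58 = 236.
P(Outcome=hold | Shift=night) = 58/236 = 0.24576.

0.24576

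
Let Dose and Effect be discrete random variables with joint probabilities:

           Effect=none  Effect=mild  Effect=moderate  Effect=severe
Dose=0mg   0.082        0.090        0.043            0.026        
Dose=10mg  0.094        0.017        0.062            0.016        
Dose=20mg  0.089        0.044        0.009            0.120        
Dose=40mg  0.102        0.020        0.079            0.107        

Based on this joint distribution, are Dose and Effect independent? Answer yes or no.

no

P(Dose=20mg) = 0.262 and P(Effect=severe) = 0.269, so their product is 0.07048, but P(Dose=20mg, Effect=severe) = 0.120. Since these differ, Dose and Effect are not independent.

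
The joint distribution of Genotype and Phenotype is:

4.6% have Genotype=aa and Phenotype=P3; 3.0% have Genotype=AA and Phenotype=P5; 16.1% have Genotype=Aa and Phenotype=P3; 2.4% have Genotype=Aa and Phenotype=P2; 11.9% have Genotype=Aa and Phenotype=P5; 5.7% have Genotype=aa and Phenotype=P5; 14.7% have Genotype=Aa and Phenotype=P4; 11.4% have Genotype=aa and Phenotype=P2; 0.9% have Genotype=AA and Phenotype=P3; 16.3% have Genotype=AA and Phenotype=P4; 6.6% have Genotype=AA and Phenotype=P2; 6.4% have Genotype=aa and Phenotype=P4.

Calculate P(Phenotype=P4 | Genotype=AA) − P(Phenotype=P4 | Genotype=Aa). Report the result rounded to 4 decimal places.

P(Genotype=AA) = 0.066 + 0.009 + 0.163 + 0.030 = 0.268; P(Phenotype=P4 | Genotype=AA) = 0.163/0.268 = 0.60821.
P(Genotype=Aa) = 0.024 + 0.161 + 0.147 + 0.119 = 0.451; P(Phenotype=P4 | Genotype=Aa) = 0.147/0.451 = 0.32594.
Difference = 0.2823.

0.2823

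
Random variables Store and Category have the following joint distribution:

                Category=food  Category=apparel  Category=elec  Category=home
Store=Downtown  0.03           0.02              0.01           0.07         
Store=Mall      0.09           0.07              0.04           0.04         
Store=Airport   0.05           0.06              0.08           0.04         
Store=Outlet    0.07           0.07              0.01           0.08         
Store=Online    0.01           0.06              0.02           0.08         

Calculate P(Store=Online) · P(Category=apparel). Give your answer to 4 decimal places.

0.0476

P(Store=Online) = 0.01 + 0.06 + 0.02 + 0.08 = 0.17.
P(Category=apparel) = 0.02 + 0.07 + 0.06 + 0.07 + 0.06 = 0.28.
Product: 0.17 × 0.28 = 0.0476.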